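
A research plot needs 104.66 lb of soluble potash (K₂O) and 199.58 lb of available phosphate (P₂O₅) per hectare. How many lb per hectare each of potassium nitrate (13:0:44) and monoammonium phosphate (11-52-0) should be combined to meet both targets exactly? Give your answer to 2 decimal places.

237.86 lb potassium nitrate, 383.81 lb monoammonium phosphate

Per-hectare balance (a = potassium nitrate, b = monoammonium phosphate):
K₂O: 0.44·a + 0·b = 104.66
P₂O₅: 0·a + 0.52·b = 199.58
Solving simultaneously: a = 237.864, b = 383.808.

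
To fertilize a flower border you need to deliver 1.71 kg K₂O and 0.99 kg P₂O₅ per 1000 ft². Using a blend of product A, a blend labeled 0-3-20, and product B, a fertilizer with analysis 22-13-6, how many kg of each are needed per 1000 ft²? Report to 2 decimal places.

6.73 kg product A, 6.06 kg product B

With a, b = kg per 1000 ft² of product A and product B:
K₂O: 0.2·a + 0.06·b = 1.71
P₂O₅: 0.03·a + 0.13·b = 0.99
Solving simultaneously: a = 6.7314, b = 6.06198.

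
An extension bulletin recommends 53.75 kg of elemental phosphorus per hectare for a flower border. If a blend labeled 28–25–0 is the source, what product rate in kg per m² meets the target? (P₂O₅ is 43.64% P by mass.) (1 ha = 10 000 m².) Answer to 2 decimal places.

0.05 kg of product per sq m

As P₂O₅: 53.75 / 0.4364 = 123.167 kg per hectare.
Product per hectare = 123.167 / 25% = 492.667 kg.
Convert to per m²: 492.667 × 0.0001 = 0.0492667 kg.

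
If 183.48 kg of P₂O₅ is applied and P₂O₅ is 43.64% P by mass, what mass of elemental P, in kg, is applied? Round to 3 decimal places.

P = 183.48 × 0.4364 = 80.0707 kg.

80.071 kg P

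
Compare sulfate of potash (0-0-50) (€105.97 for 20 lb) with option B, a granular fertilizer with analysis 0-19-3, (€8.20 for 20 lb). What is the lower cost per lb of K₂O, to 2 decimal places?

€10.60 per lb K₂O (sulfate of potash)

sulfate of potash: K₂O per bag = 20 × 50% = 10 lb; cost = 105.97 / 10 = €10.5970/lb K₂O.
option B: K₂O per bag = 20 × 3% = 0.6 lb; cost = 8.20 / 0.6 = €13.6667/lb K₂O.
sulfate of potash is cheaper.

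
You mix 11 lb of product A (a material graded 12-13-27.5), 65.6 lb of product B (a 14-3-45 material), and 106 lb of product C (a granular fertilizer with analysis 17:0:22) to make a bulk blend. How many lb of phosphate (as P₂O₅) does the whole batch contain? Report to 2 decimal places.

3.40 lb P₂O₅

P₂O₅ mass = 13%×11 + 3%×65.6 + 0%×106 = 3.398 lb.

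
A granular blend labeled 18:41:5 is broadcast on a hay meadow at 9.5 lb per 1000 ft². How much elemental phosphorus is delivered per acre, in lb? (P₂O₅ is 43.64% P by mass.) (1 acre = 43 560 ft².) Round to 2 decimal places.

P₂O₅ per 1000 ft² = 9.5 × 41% = 3.895 lb.
Elemental P = 3.895 × 0.4364 = 1.69978 lb per 1000 ft².
Convert to per acre: 1.69978 × 43.56 = 74.0423 lb.

74.04 lb P per acre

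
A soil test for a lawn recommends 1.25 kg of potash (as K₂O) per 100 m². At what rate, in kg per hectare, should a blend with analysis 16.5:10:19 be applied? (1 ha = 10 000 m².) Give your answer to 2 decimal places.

657.89 kg of product per hectare

Product per 100 m² = 1.25 / 19% = 6.57895 kg.
Convert to per hectare: 6.57895 × 100 = 657.8947 kg.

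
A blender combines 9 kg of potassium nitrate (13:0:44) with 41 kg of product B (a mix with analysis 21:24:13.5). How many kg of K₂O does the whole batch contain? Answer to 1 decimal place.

K₂O mass = 44%×9 + 13.5%×41 = 9.495 kg.

9.5 kg K₂O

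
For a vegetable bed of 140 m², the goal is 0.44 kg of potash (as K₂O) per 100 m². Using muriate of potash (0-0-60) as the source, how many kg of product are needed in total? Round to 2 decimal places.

Product per 100 m² = 0.44 / 60% = 0.733333 kg.
Total product = 0.733333 × 140 / 100 = 1.02667 kg.

1.03 kg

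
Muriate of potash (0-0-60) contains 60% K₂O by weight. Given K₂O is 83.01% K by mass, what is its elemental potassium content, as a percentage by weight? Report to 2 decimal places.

%K = 60 × 0.8301 = 49.806%.

49.81% K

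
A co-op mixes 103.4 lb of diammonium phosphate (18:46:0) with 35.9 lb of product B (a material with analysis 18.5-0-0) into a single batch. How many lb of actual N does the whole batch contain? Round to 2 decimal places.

N mass = 18%×103.4 + 18.5%×35.9 = 25.2535 lb.

25.25 lb N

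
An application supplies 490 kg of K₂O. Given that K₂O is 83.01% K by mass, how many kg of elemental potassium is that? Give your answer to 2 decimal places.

406.75 kg K

K = 490 × 0.8301 = 406.749 kg.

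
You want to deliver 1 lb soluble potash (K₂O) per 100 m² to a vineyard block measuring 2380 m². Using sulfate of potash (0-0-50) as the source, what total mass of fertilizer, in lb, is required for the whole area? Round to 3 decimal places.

47.600 lb

Product per 100 m² = 1 / 50% = 2 lb.
Total product = 2 × 2380 / 100 = 47.6 lb.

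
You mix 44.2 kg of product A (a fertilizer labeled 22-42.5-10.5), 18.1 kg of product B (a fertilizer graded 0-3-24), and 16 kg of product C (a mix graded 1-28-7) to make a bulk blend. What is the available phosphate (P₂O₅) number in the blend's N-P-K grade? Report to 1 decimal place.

Total mass = 44.2 + 18.1 + 16 = 78.3 kg.
P₂O₅ mass = 42.5%×44.2 + 3%×18.1 + 28%×16 = 23.808 kg.
% P₂O₅ = 23.808 / 78.3 = 30.4061%.

30.4% P₂O₅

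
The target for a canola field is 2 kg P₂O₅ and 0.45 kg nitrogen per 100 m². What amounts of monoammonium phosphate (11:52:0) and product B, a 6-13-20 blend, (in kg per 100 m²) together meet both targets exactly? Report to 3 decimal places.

With a, b = kg per 100 m² of monoammonium phosphate and product B:
P₂O₅: 0.52·a + 0.13·b = 2
N: 0.11·a + 0.06·b = 0.45
Eliminate a: (row1) − 0.52/0.11·(row2) → -0.153636·b = -0.127273, so b = 0.828402.
Back-substitute: a = (2 − 0.13·0.828402) / 0.52 = 3.63905.

3.639 kg monoammonium phosphate, 0.828 kg product B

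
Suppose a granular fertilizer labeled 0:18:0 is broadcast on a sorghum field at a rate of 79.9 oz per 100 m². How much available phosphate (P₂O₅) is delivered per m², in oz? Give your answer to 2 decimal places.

P₂O₅ per 100 m² = 79.9 × 18% = 14.382 oz.
Convert to per m²: 14.382 × 0.01 = 0.14382 oz.

0.14 oz P₂O₅ per sq m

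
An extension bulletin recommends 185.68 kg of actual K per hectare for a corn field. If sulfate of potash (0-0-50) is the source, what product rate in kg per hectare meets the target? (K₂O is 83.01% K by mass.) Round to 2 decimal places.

As K₂O: 185.68 / 0.8301 = 223.684 kg per hectare.
Product per hectare = 223.684 / 50% = 447.368 kg.

447.37 kg of product per hectare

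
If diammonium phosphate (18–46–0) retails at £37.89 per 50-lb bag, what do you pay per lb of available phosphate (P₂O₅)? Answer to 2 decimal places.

P₂O₅ in bag = 50 × 46% = 23 lb.
Cost per lb P₂O₅ = £37.89 / 23 = £1.6474.

£1.65 per lb P₂O₅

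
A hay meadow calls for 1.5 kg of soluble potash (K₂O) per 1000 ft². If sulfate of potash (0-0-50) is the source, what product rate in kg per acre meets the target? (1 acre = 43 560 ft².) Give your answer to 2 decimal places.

Product per 1000 ft² = 1.5 / 50% = 3 kg.
Convert to per acre: 3 × 43.56 = 130.68 kg.

130.68 kg of product per acre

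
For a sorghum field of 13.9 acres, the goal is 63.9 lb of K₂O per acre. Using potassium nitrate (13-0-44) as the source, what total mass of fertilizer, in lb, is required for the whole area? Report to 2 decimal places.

Product per acre = 63.9 / 44% = 145.227 lb.
Total product = 145.227 × 13.9 = 2018.659 lb.

2018.66 lb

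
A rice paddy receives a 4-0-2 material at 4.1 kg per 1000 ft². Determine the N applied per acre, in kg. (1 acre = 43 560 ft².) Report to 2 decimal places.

7.14 kg N per acre

nitrogen per 1000 ft² = 4.1 × 4% = 0.164 kg.
Convert to per acre: 0.164 × 43.56 = 7.14384 kg.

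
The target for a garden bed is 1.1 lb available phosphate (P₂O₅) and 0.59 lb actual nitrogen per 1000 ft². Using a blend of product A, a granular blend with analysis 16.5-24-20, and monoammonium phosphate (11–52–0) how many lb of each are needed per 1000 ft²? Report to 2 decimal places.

3.13 lb product A, 0.67 lb monoammonium phosphate

Per-1000 ft² balance (a = product A, b = monoammonium phosphate):
P₂O₅: 0.24·a + 0.52·b = 1.1
N: 0.165·a + 0.11·b = 0.59
From row1: a = (1.1 − 0.52·b) / 0.24.
Into row2: 0.165·(1.1 − 0.52·b)/0.24 + 0.11·b = 0.59 → b = 0.671717, a = 3.12795.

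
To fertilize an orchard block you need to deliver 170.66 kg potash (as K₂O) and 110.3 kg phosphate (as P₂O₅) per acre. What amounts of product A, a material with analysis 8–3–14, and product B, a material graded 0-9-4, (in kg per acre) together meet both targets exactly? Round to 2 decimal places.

960.30 kg product A, 905.46 kg product B

With a, b = kg per acre of product A and product B:
K₂O: 0.14·a + 0.04·b = 170.66
P₂O₅: 0.03·a + 0.09·b = 110.3
Eliminate b: (row1) − 0.04/0.09·(row2) → 0.126667·a = 121.638, so a = 960.298.
Then b = (110.3 − 0.03·960.298) / 0.09 = 905.456.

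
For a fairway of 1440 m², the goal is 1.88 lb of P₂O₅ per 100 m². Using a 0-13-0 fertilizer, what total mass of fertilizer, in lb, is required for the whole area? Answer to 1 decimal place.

208.2 lb

Product per 100 m² = 1.88 / 13% = 14.4615 lb.
Total product = 14.4615 × 1440 / 100 = 208.246 lb.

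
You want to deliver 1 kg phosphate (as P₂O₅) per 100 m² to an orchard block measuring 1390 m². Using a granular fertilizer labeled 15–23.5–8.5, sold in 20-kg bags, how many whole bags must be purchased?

3 bags

Product per 100 m² = 1 / 23.5% = 4.25532 kg.
Total product = 4.25532 × 1390 / 100 = 59.1489 kg.
Bags = ⌈59.1489 / 20⌉ = 3.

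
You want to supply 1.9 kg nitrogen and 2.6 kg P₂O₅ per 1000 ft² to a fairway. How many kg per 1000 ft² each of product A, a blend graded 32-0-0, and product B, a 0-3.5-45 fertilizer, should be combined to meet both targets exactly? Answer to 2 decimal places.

Let a = kg of product A, b = kg of product B (per 1000 ft²).
N: 0.32·a + 0·b = 1.9
P₂O₅: 0·a + 0.035·b = 2.6
Solving simultaneously: a = 5.9375, b = 74.2857.

5.94 kg product A, 74.29 kg product B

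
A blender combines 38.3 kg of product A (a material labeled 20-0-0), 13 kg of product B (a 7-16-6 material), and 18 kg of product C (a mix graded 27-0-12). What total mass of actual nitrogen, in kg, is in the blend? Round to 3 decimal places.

N mass = 20%×38.3 + 7%×13 + 27%×18 = 13.43 kg.

13.430 kg N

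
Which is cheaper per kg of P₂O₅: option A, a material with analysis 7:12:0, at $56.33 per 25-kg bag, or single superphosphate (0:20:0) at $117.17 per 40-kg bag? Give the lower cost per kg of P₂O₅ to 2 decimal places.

$14.65 per kg P₂O₅ (single superphosphate)

option A: P₂O₅ per bag = 25 × 12% = 3 kg; cost = 56.33 / 3 = $18.7767/kg P₂O₅.
single superphosphate: P₂O₅ per bag = 40 × 20% = 8 kg; cost = 117.17 / 8 = $14.6463/kg P₂O₅.
single superphosphate is cheaper.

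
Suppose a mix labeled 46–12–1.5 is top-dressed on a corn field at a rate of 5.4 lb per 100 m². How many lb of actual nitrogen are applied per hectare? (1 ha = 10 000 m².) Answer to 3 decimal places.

nitrogen per 100 m² = 5.4 × 46% = 2.484 lb.
Convert to per hectare: 2.484 × 100 = 248.4 lb.

248.400 lb N per hectare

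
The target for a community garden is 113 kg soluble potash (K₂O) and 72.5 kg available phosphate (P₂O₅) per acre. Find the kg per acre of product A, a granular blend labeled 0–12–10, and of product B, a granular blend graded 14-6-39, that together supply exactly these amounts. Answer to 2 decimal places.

Let a = kg of product A, b = kg of product B (per acre).
K₂O: 0.1·a + 0.39·b = 113
P₂O₅: 0.12·a + 0.06·b = 72.5
Solving simultaneously: a = 526.838, b = 154.657.

526.84 kg product A, 154.66 kg product B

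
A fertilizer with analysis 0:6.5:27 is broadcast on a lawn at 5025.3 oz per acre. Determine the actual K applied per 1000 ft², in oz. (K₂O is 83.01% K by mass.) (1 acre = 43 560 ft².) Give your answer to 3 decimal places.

25.856 oz K per thousand sq ft

K₂O per acre = 5025.3 × 27% = 1356.83 oz.
Elemental K = 1356.83 × 0.8301 = 1126.31 oz per acre.
Convert to per 1000 ft²: 1126.31 × 0.0229568 = 25.8564 oz.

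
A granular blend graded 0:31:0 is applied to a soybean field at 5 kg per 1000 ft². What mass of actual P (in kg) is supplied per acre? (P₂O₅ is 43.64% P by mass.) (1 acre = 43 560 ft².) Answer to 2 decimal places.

29.46 kg P per acre

P₂O₅ per 1000 ft² = 5 × 31% = 1.55 kg.
Elemental P = 1.55 × 0.4364 = 0.67642 kg per 1000 ft².
Convert to per acre: 0.67642 × 43.56 = 29.4649 kg.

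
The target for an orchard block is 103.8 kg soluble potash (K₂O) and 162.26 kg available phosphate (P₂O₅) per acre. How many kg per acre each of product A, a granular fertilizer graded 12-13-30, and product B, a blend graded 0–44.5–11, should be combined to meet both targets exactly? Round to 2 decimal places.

Per-acre balance (a = product A, b = product B):
K₂O: 0.3·a + 0.11·b = 103.8
P₂O₅: 0.13·a + 0.445·b = 162.26
Eliminate b: (row1) − 0.11/0.445·(row2) → 0.267865·a = 63.6908, so a = 237.772.
Then b = (162.26 − 0.13·237.772) / 0.445 = 295.168.

237.77 kg product A, 295.17 kg product B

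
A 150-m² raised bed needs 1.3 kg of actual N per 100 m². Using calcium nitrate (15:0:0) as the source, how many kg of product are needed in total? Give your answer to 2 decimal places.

13.00 kg

Product per 100 m² = 1.3 / 15% = 8.66667 kg.
Total product = 8.66667 × 150 / 100 = 13 kg.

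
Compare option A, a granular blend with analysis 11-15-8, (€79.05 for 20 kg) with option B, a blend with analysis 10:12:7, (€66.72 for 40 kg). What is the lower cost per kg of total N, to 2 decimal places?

€16.68 per kg N (option B)

option A: N per bag = 20 × 11% = 2.2 kg; cost = 79.05 / 2.2 = €35.9318/kg N.
option B: N per bag = 40 × 10% = 4 kg; cost = 66.72 / 4 = €16.6800/kg N.
option B is cheaper.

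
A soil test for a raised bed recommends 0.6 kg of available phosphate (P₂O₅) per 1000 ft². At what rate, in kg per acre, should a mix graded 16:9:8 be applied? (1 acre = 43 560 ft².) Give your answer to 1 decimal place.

290.4 kg of product per acre

Product per 1000 ft² = 0.6 / 9% = 6.66667 kg.
Convert to per acre: 6.66667 × 43.56 = 290.4 kg.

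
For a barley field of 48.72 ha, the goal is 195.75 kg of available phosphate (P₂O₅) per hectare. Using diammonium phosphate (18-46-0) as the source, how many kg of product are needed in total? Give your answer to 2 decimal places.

20732.48 kg

Product per hectare = 195.75 / 46% = 425.543 kg.
Total product = 425.543 × 48.72 = 20732.478 kg.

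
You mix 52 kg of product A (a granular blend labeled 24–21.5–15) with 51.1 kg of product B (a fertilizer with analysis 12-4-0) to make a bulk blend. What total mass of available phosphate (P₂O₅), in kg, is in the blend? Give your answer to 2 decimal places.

P₂O₅ mass = 21.5%×52 + 4%×51.1 = 13.224 kg.

13.22 kg P₂O₅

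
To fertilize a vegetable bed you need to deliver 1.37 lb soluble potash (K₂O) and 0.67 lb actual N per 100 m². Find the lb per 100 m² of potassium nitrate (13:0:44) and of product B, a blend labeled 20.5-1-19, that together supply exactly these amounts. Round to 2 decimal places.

With a, b = lb per 100 m² of potassium nitrate and product B:
K₂O: 0.44·a + 0.19·b = 1.37
N: 0.13·a + 0.205·b = 0.67
Solving simultaneously: a = 2.34427, b = 1.78168.

2.34 lb potassium nitrate, 1.78 lb product B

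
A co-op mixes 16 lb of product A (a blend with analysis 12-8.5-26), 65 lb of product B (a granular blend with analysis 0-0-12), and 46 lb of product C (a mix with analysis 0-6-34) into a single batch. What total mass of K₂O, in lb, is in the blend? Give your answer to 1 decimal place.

27.6 lb K₂O

K₂O mass = 26%×16 + 12%×65 + 34%×46 = 27.6 lb.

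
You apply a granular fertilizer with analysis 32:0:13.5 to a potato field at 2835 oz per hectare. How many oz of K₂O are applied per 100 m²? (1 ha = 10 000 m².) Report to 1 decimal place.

K₂O per hectare = 2835 × 13.5% = 382.725 oz.
Convert to per 100 m²: 382.725 × 0.01 = 3.82725 oz.

3.8 oz K₂O per hundred sq m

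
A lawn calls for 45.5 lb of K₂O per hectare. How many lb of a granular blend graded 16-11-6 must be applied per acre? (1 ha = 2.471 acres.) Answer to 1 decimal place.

306.9 lb of product per acre

Product per hectare = 45.5 / 6% = 758.333 lb.
Convert to per acre: 758.333 × 0.404694 = 306.893 lb.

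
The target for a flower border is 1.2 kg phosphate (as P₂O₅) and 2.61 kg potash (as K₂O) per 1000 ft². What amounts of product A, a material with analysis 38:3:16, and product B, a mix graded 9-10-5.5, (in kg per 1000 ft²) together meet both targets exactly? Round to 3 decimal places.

Let a = kg of product A, b = kg of product B (per 1000 ft²).
P₂O₅: 0.03·a + 0.1·b = 1.2
K₂O: 0.16·a + 0.055·b = 2.61
Eliminate b: (row1) − 0.1/0.055·(row2) → -0.260909·a = -3.54545, so a = 13.5889.
Then b = (2.61 − 0.16·13.5889) / 0.055 = 7.92334.

13.589 kg product A, 7.923 kg product B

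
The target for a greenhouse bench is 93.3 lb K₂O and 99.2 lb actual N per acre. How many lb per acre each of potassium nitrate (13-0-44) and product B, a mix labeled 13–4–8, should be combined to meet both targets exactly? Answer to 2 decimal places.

89.59 lb potassium nitrate, 673.48 lb product B

Per-acre balance (a = potassium nitrate, b = product B):
K₂O: 0.44·a + 0.08·b = 93.3
N: 0.13·a + 0.13·b = 99.2
Eliminate b: (row1) − 0.08/0.13·(row2) → 0.36·a = 32.2538, so a = 89.594.
Then b = (99.2 − 0.13·89.594) / 0.13 = 673.483.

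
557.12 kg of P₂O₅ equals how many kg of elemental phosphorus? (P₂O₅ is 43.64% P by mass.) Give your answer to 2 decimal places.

P = 557.12 × 0.4364 = 243.127 kg.

243.13 kg P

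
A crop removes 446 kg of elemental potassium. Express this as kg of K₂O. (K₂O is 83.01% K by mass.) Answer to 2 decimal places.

K₂O = 446 / 0.8301 = 537.2847 kg.

537.28 kg K₂O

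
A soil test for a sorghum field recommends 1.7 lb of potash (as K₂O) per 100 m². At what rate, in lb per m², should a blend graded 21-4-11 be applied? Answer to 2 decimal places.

0.15 lb of product per sq m

Product per 100 m² = 1.7 / 11% = 15.4545 lb.
Convert to per m²: 15.4545 × 0.01 = 0.154545 lb.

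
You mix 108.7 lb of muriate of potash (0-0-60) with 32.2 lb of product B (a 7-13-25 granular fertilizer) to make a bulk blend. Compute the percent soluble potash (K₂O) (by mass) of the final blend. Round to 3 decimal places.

52.001% K₂O

Total mass = 108.7 + 32.2 = 140.9 lb.
K₂O mass = 60%×108.7 + 25%×32.2 = 73.27 lb.
% K₂O = 73.27 / 140.9 = 52.0014%.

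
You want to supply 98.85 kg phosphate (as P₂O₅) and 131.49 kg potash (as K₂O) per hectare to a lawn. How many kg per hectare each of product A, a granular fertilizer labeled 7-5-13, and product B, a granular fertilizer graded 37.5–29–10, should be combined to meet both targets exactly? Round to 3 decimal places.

863.826 kg product A, 191.927 kg product B

Per-hectare balance (a = product A, b = product B):
P₂O₅: 0.05·a + 0.29·b = 98.85
K₂O: 0.13·a + 0.1·b = 131.49
Solving simultaneously: a = 863.8257, b = 191.9266.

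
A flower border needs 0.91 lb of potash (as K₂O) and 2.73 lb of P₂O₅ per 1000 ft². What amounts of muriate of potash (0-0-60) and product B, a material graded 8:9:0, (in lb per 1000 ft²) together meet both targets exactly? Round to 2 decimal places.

1.52 lb muriate of potash, 30.33 lb product B

With a, b = lb per 1000 ft² of muriate of potash and product B:
K₂O: 0.6·a + 0·b = 0.91
P₂O₅: 0·a + 0.09·b = 2.73
Solving simultaneously: a = 1.51667, b = 30.3333.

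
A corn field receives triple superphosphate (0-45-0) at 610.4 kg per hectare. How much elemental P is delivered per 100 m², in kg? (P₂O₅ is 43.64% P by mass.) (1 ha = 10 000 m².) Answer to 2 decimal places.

1.20 kg P per hundred sq m

P₂O₅ per hectare = 610.4 × 45% = 274.68 kg.
Elemental P = 274.68 × 0.4364 = 119.87 kg per hectare.
Convert to per 100 m²: 119.87 × 0.01 = 1.1987 kg.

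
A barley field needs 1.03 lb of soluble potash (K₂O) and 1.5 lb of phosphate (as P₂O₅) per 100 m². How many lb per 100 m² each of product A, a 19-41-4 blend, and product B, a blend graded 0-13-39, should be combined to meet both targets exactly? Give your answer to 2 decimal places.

With a, b = lb per 100 m² of product A and product B:
K₂O: 0.04·a + 0.39·b = 1.03
P₂O₅: 0.41·a + 0.13·b = 1.5
Eliminate b: (row1) − 0.39/0.13·(row2) → -1.19·a = -3.47, so a = 2.91597.
Then b = (1.5 − 0.41·2.91597) / 0.13 = 2.34195.

2.92 lb product A, 2.34 lb product B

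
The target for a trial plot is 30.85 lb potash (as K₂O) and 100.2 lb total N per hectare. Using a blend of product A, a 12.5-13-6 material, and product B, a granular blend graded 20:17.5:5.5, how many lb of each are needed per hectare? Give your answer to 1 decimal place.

128.6 lb product A, 420.6 lb product B

With a, b = lb per hectare of product A and product B:
K₂O: 0.06·a + 0.055·b = 30.85
N: 0.125·a + 0.2·b = 100.2
Solving simultaneously: a = 128.585, b = 420.634.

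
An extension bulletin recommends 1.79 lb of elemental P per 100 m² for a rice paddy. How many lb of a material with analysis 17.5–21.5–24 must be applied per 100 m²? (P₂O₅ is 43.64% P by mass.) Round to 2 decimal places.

As P₂O₅: 1.79 / 0.4364 = 4.10174 lb per 100 m².
Product per 100 m² = 4.10174 / 21.5% = 19.0779 lb.

19.08 lb of product per hundred sq m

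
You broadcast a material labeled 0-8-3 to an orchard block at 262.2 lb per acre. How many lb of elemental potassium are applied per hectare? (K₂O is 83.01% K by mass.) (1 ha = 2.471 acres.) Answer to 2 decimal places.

16.13 lb K per hectare

K₂O per acre = 262.2 × 3% = 7.866 lb.
Elemental K = 7.866 × 0.8301 = 6.52957 lb per acre.
Convert to per hectare: 6.52957 × 2.471 = 16.1346 lb.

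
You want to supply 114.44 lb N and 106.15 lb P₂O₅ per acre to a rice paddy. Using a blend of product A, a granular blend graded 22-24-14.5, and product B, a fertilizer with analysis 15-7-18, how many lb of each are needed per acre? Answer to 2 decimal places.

384.06 lb product A, 199.64 lb product B

With a, b = lb per acre of product A and product B:
N: 0.22·a + 0.15·b = 114.44
P₂O₅: 0.24·a + 0.07·b = 106.15
Solving simultaneously: a = 384.063, b = 199.641.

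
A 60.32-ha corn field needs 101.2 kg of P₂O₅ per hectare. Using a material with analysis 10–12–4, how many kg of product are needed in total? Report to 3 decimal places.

Product per hectare = 101.2 / 12% = 843.333 kg.
Total product = 843.333 × 60.32 = 50869.8667 kg.

50869.867 kg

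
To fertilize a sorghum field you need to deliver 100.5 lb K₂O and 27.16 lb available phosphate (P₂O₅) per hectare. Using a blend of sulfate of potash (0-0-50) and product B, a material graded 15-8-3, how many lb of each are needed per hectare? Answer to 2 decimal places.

Let a = lb of sulfate of potash, b = lb of product B (per hectare).
K₂O: 0.5·a + 0.03·b = 100.5
P₂O₅: 0·a + 0.08·b = 27.16
Solving simultaneously: a = 180.63, b = 339.5.

180.63 lb sulfate of potash, 339.50 lb product B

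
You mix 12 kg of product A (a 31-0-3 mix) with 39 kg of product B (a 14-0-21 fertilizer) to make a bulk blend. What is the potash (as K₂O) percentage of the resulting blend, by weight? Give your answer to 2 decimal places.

16.76% K₂O

Total mass = 12 + 39 = 51 kg.
K₂O mass = 3%×12 + 21%×39 = 8.55 kg.
% K₂O = 8.55 / 51 = 16.7647%.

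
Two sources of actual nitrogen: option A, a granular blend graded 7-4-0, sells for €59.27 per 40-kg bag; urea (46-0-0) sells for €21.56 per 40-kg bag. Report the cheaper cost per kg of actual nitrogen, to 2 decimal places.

€1.17 per kg N (urea)

option A: N per bag = 40 × 7% = 2.8 kg; cost = 59.27 / 2.8 = €21.1679/kg N.
urea: N per bag = 40 × 46% = 18.4 kg; cost = 21.56 / 18.4 = €1.1717/kg N.
urea is cheaper.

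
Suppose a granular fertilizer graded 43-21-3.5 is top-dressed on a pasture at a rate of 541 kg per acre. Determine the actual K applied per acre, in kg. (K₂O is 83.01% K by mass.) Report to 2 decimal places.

K₂O per acre = 541 × 3.5% = 18.935 kg.
Elemental K = 18.935 × 0.8301 = 15.7179 kg per acre.

15.72 kg K per acre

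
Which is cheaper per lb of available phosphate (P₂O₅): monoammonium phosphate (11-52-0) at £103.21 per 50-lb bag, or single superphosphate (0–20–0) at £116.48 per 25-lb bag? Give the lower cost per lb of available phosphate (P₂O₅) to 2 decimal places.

monoammonium phosphate: P₂O₅ per bag = 50 × 52% = 26 lb; cost = 103.21 / 26 = £3.9696/lb P₂O₅.
single superphosphate: P₂O₅ per bag = 25 × 20% = 5 lb; cost = 116.48 / 5 = £23.2960/lb P₂O₅.
monoammonium phosphate is cheaper.

£3.97 per lb P₂O₅ (monoammonium phosphate)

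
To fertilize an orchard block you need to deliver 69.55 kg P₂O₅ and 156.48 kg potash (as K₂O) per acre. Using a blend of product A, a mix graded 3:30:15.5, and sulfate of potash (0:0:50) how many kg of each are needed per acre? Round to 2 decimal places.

231.83 kg product A, 241.09 kg sulfate of potash

Let a = kg of product A, b = kg of sulfate of potash (per acre).
P₂O₅: 0.3·a + 0·b = 69.55
K₂O: 0.155·a + 0.5·b = 156.48
Solving simultaneously: a = 231.833, b = 241.092.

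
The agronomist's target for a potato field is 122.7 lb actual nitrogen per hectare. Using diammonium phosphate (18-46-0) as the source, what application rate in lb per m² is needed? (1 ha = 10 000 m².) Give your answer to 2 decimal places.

Product per hectare = 122.7 / 18% = 681.667 lb.
Convert to per m²: 681.667 × 0.0001 = 0.0681667 lb.

0.07 lb of product per sq m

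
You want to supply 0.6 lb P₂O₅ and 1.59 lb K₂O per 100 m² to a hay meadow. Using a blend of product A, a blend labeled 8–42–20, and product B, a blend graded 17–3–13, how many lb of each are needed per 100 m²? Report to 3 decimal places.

0.623 lb product A, 11.272 lb product B

Per-100 m² balance (a = product A, b = product B):
P₂O₅: 0.42·a + 0.03·b = 0.6
K₂O: 0.2·a + 0.13·b = 1.59
Eliminate b: (row1) − 0.03/0.13·(row2) → 0.373846·a = 0.233077, so a = 0.623457.
Then b = (1.59 − 0.2·0.623457) / 0.13 = 11.2716.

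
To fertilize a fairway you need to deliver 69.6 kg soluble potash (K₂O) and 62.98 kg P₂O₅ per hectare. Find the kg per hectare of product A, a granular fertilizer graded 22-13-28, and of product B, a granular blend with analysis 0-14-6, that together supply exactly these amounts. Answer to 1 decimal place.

190.0 kg product A, 273.5 kg product B

With a, b = kg per hectare of product A and product B:
K₂O: 0.28·a + 0.06·b = 69.6
P₂O₅: 0.13·a + 0.14·b = 62.98
Eliminate a: (row1) − 0.28/0.13·(row2) → -0.241538·b = -66.0492, so b = 273.452.
Back-substitute: a = (69.6 − 0.06·273.452) / 0.28 = 189.975.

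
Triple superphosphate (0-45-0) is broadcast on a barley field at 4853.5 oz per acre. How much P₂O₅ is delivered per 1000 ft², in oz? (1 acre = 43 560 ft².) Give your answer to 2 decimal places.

P₂O₅ per acre = 4853.5 × 45% = 2184.07 oz.
Convert to per 1000 ft²: 2184.07 × 0.0229568 = 50.1395 oz.

50.14 oz P₂O₅ per thousand sq ft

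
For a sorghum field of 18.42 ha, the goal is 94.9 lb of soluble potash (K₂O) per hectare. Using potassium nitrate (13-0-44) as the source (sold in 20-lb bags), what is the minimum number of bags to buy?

199 bags

Product per hectare = 94.9 / 44% = 215.682 lb.
Total product = 215.682 × 18.42 = 3972.86 lb.
Bags = ⌈3972.86 / 20⌉ = 199.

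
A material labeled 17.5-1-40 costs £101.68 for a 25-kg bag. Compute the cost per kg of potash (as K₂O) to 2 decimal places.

K₂O in bag = 25 × 40% = 10 kg.
Cost per kg K₂O = £101.68 / 10 = £10.1680.

£10.17 per kg K₂O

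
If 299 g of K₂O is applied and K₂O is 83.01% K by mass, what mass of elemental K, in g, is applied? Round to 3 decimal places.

248.200 g K

K = 299 × 0.8301 = 248.1999 g.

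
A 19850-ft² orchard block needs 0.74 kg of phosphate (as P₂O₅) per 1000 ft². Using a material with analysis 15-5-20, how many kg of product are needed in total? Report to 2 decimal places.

293.78 kg

Product per 1000 ft² = 0.74 / 5% = 14.8 kg.
Total product = 14.8 × 19850 / 1000 = 293.78 kg.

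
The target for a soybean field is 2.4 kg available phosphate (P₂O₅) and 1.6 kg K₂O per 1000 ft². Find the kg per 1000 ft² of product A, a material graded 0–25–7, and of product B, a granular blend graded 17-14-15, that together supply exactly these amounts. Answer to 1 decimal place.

4.9 kg product A, 8.4 kg product B

Per-1000 ft² balance (a = product A, b = product B):
P₂O₅: 0.25·a + 0.14·b = 2.4
K₂O: 0.07·a + 0.15·b = 1.6
Eliminate b: (row1) − 0.14/0.15·(row2) → 0.184667·a = 0.906667, so a = 4.90975.
Then b = (1.6 − 0.07·4.90975) / 0.15 = 8.37545.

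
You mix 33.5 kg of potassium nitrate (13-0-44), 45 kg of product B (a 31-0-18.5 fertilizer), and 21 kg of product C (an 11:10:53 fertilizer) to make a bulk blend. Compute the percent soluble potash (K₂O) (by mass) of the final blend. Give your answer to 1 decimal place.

34.4% K₂O

Total mass = 33.5 + 45 + 21 = 99.5 kg.
K₂O mass = 44%×33.5 + 18.5%×45 + 53%×21 = 34.195 kg.
% K₂O = 34.195 / 99.5 = 34.3668%.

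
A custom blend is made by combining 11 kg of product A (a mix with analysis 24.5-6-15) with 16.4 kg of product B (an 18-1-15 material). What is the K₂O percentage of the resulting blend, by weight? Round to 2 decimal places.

15.00% K₂O

Total mass = 11 + 16.4 = 27.4 kg.
K₂O mass = 15%×11 + 15%×16.4 = 4.11 kg.
% K₂O = 4.11 / 27.4 = 15%.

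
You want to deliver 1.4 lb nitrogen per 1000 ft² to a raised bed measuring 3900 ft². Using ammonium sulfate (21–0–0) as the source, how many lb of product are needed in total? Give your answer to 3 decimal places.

26.000 lb

Product per 1000 ft² = 1.4 / 21% = 6.66667 lb.
Total product = 6.66667 × 3900 / 1000 = 26 lb.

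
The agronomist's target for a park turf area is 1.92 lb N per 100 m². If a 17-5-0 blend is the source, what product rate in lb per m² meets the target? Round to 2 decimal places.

Product per 100 m² = 1.92 / 17% = 11.2941 lb.
Convert to per m²: 11.2941 × 0.01 = 0.112941 lb.

0.11 lb of product per sq m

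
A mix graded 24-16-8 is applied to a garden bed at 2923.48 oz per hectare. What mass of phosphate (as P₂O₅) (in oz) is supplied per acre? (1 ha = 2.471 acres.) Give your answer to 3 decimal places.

189.299 oz P₂O₅ per acre

P₂O₅ per hectare = 2923.48 × 16% = 467.757 oz.
Convert to per acre: 467.757 × 0.404694 = 189.2986 oz.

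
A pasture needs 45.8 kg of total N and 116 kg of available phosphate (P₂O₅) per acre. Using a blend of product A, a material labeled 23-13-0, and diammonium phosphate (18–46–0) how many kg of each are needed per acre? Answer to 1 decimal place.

2.3 kg product A, 251.5 kg diammonium phosphate

Let a = kg of product A, b = kg of diammonium phosphate (per acre).
N: 0.23·a + 0.18·b = 45.8
P₂O₅: 0.13·a + 0.46·b = 116
From row1: a = (45.8 − 0.18·b) / 0.23.
Into row2: 0.13·(45.8 − 0.18·b)/0.23 + 0.46·b = 116 → b = 251.529, a = 2.28155.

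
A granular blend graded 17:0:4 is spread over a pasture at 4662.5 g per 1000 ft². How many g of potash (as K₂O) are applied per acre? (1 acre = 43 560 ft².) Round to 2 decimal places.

8123.94 g K₂O per acre

K₂O per 1000 ft² = 4662.5 × 4% = 186.5 g.
Convert to per acre: 186.5 × 43.56 = 8123.94 g.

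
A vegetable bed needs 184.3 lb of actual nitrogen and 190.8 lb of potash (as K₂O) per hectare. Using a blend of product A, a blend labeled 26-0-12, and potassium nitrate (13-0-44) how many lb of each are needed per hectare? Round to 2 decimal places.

Let a = lb of product A, b = lb of potassium nitrate (per hectare).
N: 0.26·a + 0.13·b = 184.3
K₂O: 0.12·a + 0.44·b = 190.8
Eliminate a: (row1) − 0.26/0.12·(row2) → -0.823333·b = -229.1, so b = 278.259.
Back-substitute: a = (184.3 − 0.13·278.259) / 0.26 = 569.717.

569.72 lb product A, 278.26 lb potassium nitrate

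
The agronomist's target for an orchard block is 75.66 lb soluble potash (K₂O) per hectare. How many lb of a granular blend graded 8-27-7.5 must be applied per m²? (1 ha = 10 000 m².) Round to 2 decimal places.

0.10 lb of product per sq m

Product per hectare = 75.66 / 7.5% = 1008.8 lb.
Convert to per m²: 1008.8 × 0.0001 = 0.10088 lb.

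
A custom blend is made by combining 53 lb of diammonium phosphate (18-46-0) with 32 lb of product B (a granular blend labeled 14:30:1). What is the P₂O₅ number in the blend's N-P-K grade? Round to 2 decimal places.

Total mass = 53 + 32 = 85 lb.
P₂O₅ mass = 46%×53 + 30%×32 = 33.98 lb.
% P₂O₅ = 33.98 / 85 = 39.9765%.

39.98% P₂O₅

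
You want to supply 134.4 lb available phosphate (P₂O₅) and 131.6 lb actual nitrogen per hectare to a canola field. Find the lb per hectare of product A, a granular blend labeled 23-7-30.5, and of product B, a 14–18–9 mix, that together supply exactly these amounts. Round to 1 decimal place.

Let a = lb of product A, b = lb of product B (per hectare).
P₂O₅: 0.07·a + 0.18·b = 134.4
N: 0.23·a + 0.14·b = 131.6
Eliminate a: (row1) − 0.07/0.23·(row2) → 0.137391·b = 94.3478, so b = 686.709.
Back-substitute: a = (134.4 − 0.18·686.709) / 0.07 = 154.177.

154.2 lb product A, 686.7 lb product B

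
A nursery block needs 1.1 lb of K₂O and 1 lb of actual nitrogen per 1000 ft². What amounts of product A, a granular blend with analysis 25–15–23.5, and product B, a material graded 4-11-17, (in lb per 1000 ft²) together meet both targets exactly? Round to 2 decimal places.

3.81 lb product A, 1.21 lb product B

With a, b = lb per 1000 ft² of product A and product B:
K₂O: 0.235·a + 0.17·b = 1.1
N: 0.25·a + 0.04·b = 1
Solving simultaneously: a = 3.80665, b = 1.20846.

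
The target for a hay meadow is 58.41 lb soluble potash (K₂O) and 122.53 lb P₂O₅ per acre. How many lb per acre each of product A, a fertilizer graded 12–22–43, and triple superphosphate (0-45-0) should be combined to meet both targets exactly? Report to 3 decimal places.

135.837 lb product A, 205.880 lb triple superphosphate

Per-acre balance (a = product A, b = triple superphosphate):
K₂O: 0.43·a + 0·b = 58.41
P₂O₅: 0.22·a + 0.45·b = 122.53
From row1: a = (58.41 − 0·b) / 0.43.
Into row2: 0.22·(58.41 − 0·b)/0.43 + 0.45·b = 122.53 → b = 205.8796, a = 135.8372.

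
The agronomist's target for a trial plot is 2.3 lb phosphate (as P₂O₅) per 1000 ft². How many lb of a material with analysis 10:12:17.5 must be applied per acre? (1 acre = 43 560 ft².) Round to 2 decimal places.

834.90 lb of product per acre

Product per 1000 ft² = 2.3 / 12% = 19.1667 lb.
Convert to per acre: 19.1667 × 43.56 = 834.9 lb.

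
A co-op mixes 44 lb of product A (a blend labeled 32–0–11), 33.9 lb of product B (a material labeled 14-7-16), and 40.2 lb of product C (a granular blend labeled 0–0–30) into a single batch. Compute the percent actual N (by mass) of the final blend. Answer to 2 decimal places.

15.94% N

Total mass = 44 + 33.9 + 40.2 = 118.1 lb.
N mass = 32%×44 + 14%×33.9 + 0%×40.2 = 18.826 lb.
% N = 18.826 / 118.1 = 15.9407%.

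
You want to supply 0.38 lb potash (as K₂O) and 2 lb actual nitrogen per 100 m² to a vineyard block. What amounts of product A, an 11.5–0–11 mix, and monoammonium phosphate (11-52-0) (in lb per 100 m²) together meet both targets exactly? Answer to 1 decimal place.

3.5 lb product A, 14.6 lb monoammonium phosphate

Let a = lb of product A, b = lb of monoammonium phosphate (per 100 m²).
K₂O: 0.11·a + 0·b = 0.38
N: 0.115·a + 0.11·b = 2
Solving simultaneously: a = 3.45455, b = 14.5702.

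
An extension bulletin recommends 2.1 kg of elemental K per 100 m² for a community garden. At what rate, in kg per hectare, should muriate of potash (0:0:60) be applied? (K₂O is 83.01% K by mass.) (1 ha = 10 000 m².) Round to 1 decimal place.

421.6 kg of product per hectare

As K₂O: 2.1 / 0.8301 = 2.52982 kg per 100 m².
Product per 100 m² = 2.52982 / 60% = 4.21636 kg.
Convert to per hectare: 4.21636 × 100 = 421.636 kg.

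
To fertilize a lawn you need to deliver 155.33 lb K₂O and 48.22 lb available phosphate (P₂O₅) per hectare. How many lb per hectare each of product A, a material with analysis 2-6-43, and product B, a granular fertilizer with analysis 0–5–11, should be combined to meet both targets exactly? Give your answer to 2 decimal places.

Let a = lb of product A, b = lb of product B (per hectare).
K₂O: 0.43·a + 0.11·b = 155.33
P₂O₅: 0.06·a + 0.05·b = 48.22
Solving simultaneously: a = 165.255, b = 766.094.

165.26 lb product A, 766.09 lb product B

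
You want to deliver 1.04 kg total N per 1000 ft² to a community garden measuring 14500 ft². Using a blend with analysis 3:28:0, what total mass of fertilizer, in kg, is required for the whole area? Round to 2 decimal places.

502.67 kg

Product per 1000 ft² = 1.04 / 3% = 34.6667 kg.
Total product = 34.6667 × 14500 / 1000 = 502.667 kg.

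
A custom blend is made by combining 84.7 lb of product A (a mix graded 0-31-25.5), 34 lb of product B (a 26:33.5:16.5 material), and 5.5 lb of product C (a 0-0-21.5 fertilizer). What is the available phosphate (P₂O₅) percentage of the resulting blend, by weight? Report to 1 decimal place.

30.3% P₂O₅

Total mass = 84.7 + 34 + 5.5 = 124.2 lb.
P₂O₅ mass = 31%×84.7 + 33.5%×34 + 0%×5.5 = 37.647 lb.
% P₂O₅ = 37.647 / 124.2 = 30.3116%.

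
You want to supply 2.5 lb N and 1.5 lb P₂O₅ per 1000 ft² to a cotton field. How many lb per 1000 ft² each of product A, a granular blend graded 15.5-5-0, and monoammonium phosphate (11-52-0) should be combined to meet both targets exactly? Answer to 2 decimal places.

15.11 lb product A, 1.43 lb monoammonium phosphate

With a, b = lb per 1000 ft² of product A and monoammonium phosphate:
N: 0.155·a + 0.11·b = 2.5
P₂O₅: 0.05·a + 0.52·b = 1.5
From row1: a = (2.5 − 0.11·b) / 0.155.
Into row2: 0.05·(2.5 − 0.11·b)/0.155 + 0.52·b = 1.5 → b = 1.43142, a = 15.1132.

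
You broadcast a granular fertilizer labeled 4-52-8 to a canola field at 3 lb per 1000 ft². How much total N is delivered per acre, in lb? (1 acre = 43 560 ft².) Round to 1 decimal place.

5.2 lb N per acre

nitrogen per 1000 ft² = 3 × 4% = 0.12 lb.
Convert to per acre: 0.12 × 43.56 = 5.2272 lb.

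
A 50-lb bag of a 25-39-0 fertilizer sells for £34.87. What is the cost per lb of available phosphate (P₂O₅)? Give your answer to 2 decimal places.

£1.79 per lb P₂O₅

P₂O₅ in bag = 50 × 39% = 19.5 lb.
Cost per lb P₂O₅ = £34.87 / 19.5 = £1.7882.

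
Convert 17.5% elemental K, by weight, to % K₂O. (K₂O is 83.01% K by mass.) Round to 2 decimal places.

%K₂O = 17.5 / 0.8301 = 21.0818%.

21.08% K₂O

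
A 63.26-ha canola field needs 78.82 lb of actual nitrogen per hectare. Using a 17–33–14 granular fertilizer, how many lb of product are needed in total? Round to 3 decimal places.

Product per hectare = 78.82 / 17% = 463.647 lb.
Total product = 463.647 × 63.26 = 29330.3129 lb.

29330.313 lb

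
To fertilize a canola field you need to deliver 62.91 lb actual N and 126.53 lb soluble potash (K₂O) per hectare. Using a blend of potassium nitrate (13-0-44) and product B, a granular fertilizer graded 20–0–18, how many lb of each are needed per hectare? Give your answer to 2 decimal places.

Let a = lb of potassium nitrate, b = lb of product B (per hectare).
N: 0.13·a + 0.2·b = 62.91
K₂O: 0.44·a + 0.18·b = 126.53
From row1: a = (62.91 − 0.2·b) / 0.13.
Into row2: 0.44·(62.91 − 0.2·b)/0.13 + 0.18·b = 126.53 → b = 173.862, a = 216.443.

216.44 lb potassium nitrate, 173.86 lb product B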